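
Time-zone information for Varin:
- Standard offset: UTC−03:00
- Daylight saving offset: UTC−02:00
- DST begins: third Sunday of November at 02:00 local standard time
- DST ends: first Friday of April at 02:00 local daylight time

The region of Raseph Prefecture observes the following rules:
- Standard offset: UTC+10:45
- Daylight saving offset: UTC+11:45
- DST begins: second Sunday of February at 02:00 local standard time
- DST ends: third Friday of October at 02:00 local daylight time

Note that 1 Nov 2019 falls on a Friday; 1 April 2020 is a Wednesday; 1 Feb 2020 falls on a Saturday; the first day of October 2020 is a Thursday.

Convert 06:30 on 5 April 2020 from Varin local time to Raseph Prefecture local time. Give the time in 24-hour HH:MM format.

1 November 2019 is a Friday, so the first Sunday is November 3 and the third is November 17.
1 April 2020 is a Wednesday, so the first Friday is April 3.
5 April 2020 is outside the daylight-saving period (17 November 2019 – 3 April 2020), so Varin is on standard time, UTC−03:00.
06:30 Varin + 3h = 09:30 UTC.
1 February 2020 is a Saturday, so the first Sunday is February 2 and the second is February 9.
1 October 2020 is a Thursday, so the first Friday is October 2 and the third is October 16.
At the standard offset (UTC+10:45), 09:30 UTC + 10h45m = 20:15 Raseph Prefecture standard time.
Daylight saving runs 9 February – 16 October; the standard-time date in Raseph Prefecture, 5 April 2020, is inside that window, so Raseph Prefecture is at UTC+11:45.
09:30 UTC + 11h45m = 21:15 Raseph Prefecture.

21:15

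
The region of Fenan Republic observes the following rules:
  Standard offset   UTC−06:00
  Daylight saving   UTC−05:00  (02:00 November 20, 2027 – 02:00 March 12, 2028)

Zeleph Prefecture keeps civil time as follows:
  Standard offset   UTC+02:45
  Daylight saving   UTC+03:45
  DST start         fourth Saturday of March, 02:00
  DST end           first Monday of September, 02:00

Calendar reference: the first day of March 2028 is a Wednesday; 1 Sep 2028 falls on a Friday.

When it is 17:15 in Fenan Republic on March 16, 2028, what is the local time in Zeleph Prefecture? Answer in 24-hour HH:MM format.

02:00

Daylight saving runs 20 November 2027 – 12 March 2028; March 16, 2028 is outside that window, so Fenan Republic is on standard time at UTC−06:00.
17:15 Fenan Republic + 6h = 23:15 UTC.
1 March 2028 is a Wednesday, so the first Saturday is March 4 and the fourth is March 25.
1 September 2028 is a Friday, so the first Monday is September 4.
At the standard offset (UTC+02:45), 23:15 UTC + 2h45m = 02:00 Zeleph Prefecture standard time (rolling into the next day, 17 March 2028).
Daylight saving runs 25 March – 4 September; the standard-time date in Zeleph Prefecture, March 17, 2028, is outside that window, so Zeleph Prefecture is on standard time at UTC+02:45.
23:15 UTC + 2h45m = 02:00 Zeleph Prefecture (rolling into the next day, 17 March 2028).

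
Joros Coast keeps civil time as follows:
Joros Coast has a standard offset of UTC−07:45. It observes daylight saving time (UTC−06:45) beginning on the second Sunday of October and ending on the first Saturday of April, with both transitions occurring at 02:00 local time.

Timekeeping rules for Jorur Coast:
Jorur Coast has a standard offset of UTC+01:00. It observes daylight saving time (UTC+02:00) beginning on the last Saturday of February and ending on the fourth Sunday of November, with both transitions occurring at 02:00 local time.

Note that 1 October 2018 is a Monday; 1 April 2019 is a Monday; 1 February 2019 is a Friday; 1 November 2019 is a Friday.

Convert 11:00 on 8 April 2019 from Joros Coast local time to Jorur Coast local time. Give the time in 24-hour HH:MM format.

20:45

1 October 2018 is a Monday, so the first Sunday is October 7 and the second is October 14.
1 April 2019 is a Monday, so the first Saturday is April 6.
8 April 2019 does not fall between 14 October 2018 and 6 April 2019, so daylight saving is not in effect and Joros Coast is at UTC−07:45.
11:00 Joros Coast + 7h45m = 18:45 UTC.
1 February 2019 is a Friday, so Saturdays fall on 2, 9, 16, 23; the last is February 23.
1 November 2019 is a Friday, so the first Sunday is November 3 and the fourth is November 24.
At the standard offset (UTC+01:00), 18:45 UTC + 1h = 19:45 Jorur Coast standard time.
The standard-time date in Jorur Coast, 8 April 2019, lies within the daylight-saving period (23 February – 24 November), so Jorur Coast is on daylight time, UTC+02:00.
18:45 UTC + 2h = 20:45 Jorur Coast.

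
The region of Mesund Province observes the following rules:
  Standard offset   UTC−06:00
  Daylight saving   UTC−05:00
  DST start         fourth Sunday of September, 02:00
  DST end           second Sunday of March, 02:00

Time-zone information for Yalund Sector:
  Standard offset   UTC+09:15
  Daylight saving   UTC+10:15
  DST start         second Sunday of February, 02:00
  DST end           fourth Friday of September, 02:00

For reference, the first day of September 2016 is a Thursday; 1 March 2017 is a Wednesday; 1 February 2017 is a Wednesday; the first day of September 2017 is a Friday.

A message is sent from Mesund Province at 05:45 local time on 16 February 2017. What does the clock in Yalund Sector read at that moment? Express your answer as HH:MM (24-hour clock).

21:00

1 September 2016 is a Thursday, so the first Sunday is September 4 and the fourth is September 25.
1 March 2017 is a Wednesday, so the first Sunday is March 5 and the second is March 12.
16 February 2017 lies within the daylight-saving period (25 September 2016 – 12 March 2017), so Mesund Province is on daylight time, UTC−05:00.
05:45 Mesund Province + 5h = 10:45 UTC.
1 February 2017 is a Wednesday, so the first Sunday is February 5 and the second is February 12.
1 September 2017 is a Friday, so the first Friday is September 1 and the fourth is September 22.
At the standard offset (UTC+09:15), 10:45 UTC + 9h15m = 20:00 Yalund Sector standard time.
The standard-time date in Yalund Sector, 16 February 2017, lies within the daylight-saving period (12 February – 22 September), so Yalund Sector is on daylight time, UTC+10:15.
10:45 UTC + 10h15m = 21:00 Yalund Sector.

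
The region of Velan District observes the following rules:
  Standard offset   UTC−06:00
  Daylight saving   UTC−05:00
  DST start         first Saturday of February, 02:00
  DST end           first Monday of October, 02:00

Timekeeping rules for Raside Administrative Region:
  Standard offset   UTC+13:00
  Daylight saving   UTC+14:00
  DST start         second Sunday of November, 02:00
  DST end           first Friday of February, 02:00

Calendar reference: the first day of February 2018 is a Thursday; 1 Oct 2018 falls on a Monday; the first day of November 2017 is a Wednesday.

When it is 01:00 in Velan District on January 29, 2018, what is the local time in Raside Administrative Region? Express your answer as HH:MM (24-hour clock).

1 February 2018 is a Thursday, so the first Saturday is February 3.
1 October 2018 is a Monday, so the first Monday is October 1.
January 29, 2018 does not fall between 3 February and 1 October, so daylight saving is not in effect and Velan District is at UTC−06:00.
01:00 Velan District + 6h = 07:00 UTC.
1 November 2017 is a Wednesday, so the first Sunday is November 5 and the second is November 12.
1 February 2018 is a Thursday, so the first Friday is February 2.
At the standard offset (UTC+13:00), 07:00 UTC + 13h = 20:00 Raside Administrative Region standard time.
The standard-time date in Raside Administrative Region, January 29, 2018, falls between 12 November 2017 and 2 February 2018, so daylight saving is in effect and Raside Administrative Region is at UTC+14:00.
07:00 UTC + 14h = 21:00 Raside Administrative Region.

21:00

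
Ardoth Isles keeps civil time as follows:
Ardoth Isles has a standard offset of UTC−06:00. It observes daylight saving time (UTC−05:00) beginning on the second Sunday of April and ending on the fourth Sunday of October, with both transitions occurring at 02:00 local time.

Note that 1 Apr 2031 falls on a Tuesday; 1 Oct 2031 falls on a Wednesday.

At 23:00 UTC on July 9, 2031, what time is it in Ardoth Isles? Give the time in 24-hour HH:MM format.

18:00

1 April 2031 is a Tuesday, so the first Sunday is April 6 and the second is April 13.
1 October 2031 is a Wednesday, so the first Sunday is October 5 and the fourth is October 26.
At the standard offset (UTC−06:00), 23:00 UTC − 6h = 17:00 Ardoth Isles standard time.
Daylight saving runs 13 April – 26 October; the standard-time date in Ardoth Isles, July 9, 2031, is inside that window, so Ardoth Isles is at UTC−05:00.
23:00 UTC − 5h = 18:00 local.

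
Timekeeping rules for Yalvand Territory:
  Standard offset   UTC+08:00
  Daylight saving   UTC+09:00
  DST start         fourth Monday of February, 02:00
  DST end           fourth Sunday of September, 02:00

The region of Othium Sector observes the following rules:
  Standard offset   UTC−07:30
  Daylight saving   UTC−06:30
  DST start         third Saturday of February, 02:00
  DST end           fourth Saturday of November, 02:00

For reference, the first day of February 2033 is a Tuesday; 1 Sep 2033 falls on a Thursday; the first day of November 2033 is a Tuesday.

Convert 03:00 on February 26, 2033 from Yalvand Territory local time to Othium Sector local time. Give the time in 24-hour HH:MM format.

1 February 2033 is a Tuesday, so the first Monday is February 7 and the fourth is February 28.
1 September 2033 is a Thursday, so the first Sunday is September 4 and the fourth is September 25.
February 26, 2033 does not fall between 28 February and 25 September, so daylight saving is not in effect and Yalvand Territory is at UTC+08:00.
03:00 Yalvand Territory − 8h = 19:00 UTC (rolling into the previous day, 25 February 2033).
1 February 2033 is a Tuesday, so the first Saturday is February 5 and the third is February 19.
1 November 2033 is a Tuesday, so the first Saturday is November 5 and the fourth is November 26.
At the standard offset (UTC−07:30), 19:00 UTC − 7h30m = 11:30 Othium Sector standard time.
The standard-time date in Othium Sector, February 25, 2033, lies within the daylight-saving period (19 February – 26 November), so Othium Sector is on daylight time, UTC−06:30.
19:00 UTC − 6h30m = 12:30 Othium Sector.

12:30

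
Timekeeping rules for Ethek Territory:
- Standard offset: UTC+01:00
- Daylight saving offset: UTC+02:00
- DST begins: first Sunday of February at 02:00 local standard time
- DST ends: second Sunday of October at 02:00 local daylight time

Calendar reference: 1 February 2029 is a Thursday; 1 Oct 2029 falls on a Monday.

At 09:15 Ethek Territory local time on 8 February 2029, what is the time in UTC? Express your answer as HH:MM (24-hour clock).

07:15

1 February 2029 is a Thursday, so the first Sunday is February 4.
1 October 2029 is a Monday, so the first Sunday is October 7 and the second is October 14.
8 February 2029 lies within the daylight-saving period (4 February – 14 October), so Ethek Territory is on daylight time, UTC+02:00.
09:15 local − 2h = 07:15 UTC.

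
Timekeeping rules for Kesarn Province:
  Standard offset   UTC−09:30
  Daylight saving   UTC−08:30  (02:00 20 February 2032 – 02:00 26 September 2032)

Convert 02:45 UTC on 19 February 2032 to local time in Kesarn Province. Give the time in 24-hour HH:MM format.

17:15

At the standard offset (UTC−09:30), 02:45 UTC − 9h30m = 17:15 Kesarn Province standard time (rolling into the previous day, 18 February 2032).
The standard-time date in Kesarn Province, 18 February 2032, does not fall between 20 February and 26 September, so daylight saving is not in effect and Kesarn Province is at UTC−09:30.
02:45 UTC − 9h30m = 17:15 local (rolling into the previous day, 18 February 2032).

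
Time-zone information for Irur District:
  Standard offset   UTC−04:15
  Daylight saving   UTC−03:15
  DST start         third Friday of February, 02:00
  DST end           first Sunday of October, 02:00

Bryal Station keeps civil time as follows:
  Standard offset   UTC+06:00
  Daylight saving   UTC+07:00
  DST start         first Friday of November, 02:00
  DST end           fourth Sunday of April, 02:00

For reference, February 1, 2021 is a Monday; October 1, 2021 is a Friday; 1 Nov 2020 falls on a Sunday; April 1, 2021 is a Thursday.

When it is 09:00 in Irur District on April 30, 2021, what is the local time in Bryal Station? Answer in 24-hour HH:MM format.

1 February 2021 is a Monday, so the first Friday is February 5 and the third is February 19.
1 October 2021 is a Friday, so the first Sunday is October 3.
April 30, 2021 lies within the daylight-saving period (19 February – 3 October), so Irur District is on daylight time, UTC−03:15.
09:00 Irur District + 3h15m = 12:15 UTC.
1 November 2020 is a Sunday, so the first Friday is November 6.
1 April 2021 is a Thursday, so the first Sunday is April 4 and the fourth is April 25.
At the standard offset (UTC+06:00), 12:15 UTC + 6h = 18:15 Bryal Station standard time.
The standard-time date in Bryal Station, April 30, 2021, is outside the daylight-saving period (6 November 2020 – 25 April 2021), so Bryal Station is on standard time, UTC+06:00.
12:15 UTC + 6h = 18:15 Bryal Station.

18:15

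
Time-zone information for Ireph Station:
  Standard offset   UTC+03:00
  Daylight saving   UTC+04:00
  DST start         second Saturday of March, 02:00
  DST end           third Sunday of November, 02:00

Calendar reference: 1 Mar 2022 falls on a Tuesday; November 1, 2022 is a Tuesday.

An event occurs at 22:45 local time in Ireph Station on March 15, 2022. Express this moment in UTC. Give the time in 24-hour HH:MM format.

18:45

1 March 2022 is a Tuesday, so the first Saturday is March 5 and the second is March 12.
1 November 2022 is a Tuesday, so the first Sunday is November 6 and the third is November 20.
Daylight saving runs 12 March – 20 November; March 15, 2022 is inside that window, so Ireph Station is at UTC+04:00.
22:45 local − 4h = 18:45 UTC.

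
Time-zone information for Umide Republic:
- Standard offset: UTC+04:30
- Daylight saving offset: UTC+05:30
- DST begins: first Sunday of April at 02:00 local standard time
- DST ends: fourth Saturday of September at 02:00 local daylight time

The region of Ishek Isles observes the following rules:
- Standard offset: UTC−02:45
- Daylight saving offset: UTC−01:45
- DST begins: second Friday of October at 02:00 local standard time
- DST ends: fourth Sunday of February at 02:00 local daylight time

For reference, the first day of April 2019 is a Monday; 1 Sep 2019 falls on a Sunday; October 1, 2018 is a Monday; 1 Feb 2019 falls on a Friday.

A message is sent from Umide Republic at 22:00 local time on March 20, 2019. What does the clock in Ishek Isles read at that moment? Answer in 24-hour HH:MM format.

1 April 2019 is a Monday, so the first Sunday is April 7.
1 September 2019 is a Sunday, so the first Saturday is September 7 and the fourth is September 28.
Daylight saving runs 7 April – 28 September; March 20, 2019 is outside that window, so Umide Republic is on standard time at UTC+04:30.
22:00 Umide Republic − 4h30m = 17:30 UTC.
1 October 2018 is a Monday, so the first Friday is October 5 and the second is October 12.
1 February 2019 is a Friday, so the first Sunday is February 3 and the fourth is February 24.
At the standard offset (UTC−02:45), 17:30 UTC − 2h45m = 14:45 Ishek Isles standard time.
The standard-time date in Ishek Isles, March 20, 2019, is outside the daylight-saving period (12 October 2018 – 24 February 2019), so Ishek Isles is on standard time, UTC−02:45.
17:30 UTC − 2h45m = 14:45 Ishek Isles.

14:45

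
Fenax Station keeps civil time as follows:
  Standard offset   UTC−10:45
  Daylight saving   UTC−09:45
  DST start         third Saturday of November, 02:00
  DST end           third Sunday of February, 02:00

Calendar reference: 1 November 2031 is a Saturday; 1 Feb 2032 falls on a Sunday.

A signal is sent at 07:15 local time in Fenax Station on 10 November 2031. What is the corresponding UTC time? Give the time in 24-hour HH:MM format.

18:00

1 November 2031 is a Saturday, so the first Saturday is November 1 and the third is November 15.
1 February 2032 is a Sunday, so the first Sunday is February 1 and the third is February 15.
10 November 2031 does not fall between 15 November 2031 and 15 February 2032, so daylight saving is not in effect and Fenax Station is at UTC−10:45.
07:15 local + 10h45m = 18:00 UTC.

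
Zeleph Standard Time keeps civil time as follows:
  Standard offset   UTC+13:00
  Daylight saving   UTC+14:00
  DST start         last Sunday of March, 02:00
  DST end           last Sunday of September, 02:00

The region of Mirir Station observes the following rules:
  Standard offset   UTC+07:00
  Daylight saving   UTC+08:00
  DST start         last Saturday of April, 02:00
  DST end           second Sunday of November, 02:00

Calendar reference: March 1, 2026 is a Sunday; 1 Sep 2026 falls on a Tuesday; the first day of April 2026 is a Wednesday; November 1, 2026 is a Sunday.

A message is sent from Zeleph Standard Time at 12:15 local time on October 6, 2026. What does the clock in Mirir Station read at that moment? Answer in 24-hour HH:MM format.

1 March 2026 is a Sunday, so Sundays fall on 1, 8, 15, 22, 29; the last is March 29.
1 September 2026 is a Tuesday, so Sundays fall on 6, 13, 20, 27; the last is September 27.
October 6, 2026 does not fall between 29 March and 27 September, so daylight saving is not in effect and Zeleph Standard Time is at UTC+13:00.
12:15 Zeleph Standard Time − 13h = 23:15 UTC (rolling into the previous day, 5 October 2026).
1 April 2026 is a Wednesday, so Saturdays fall on 4, 11, 18, 25; the last is April 25.
1 November 2026 is a Sunday, so the first Sunday is November 1 and the second is November 8.
At the standard offset (UTC+07:00), 23:15 UTC + 7h = 06:15 Mirir Station standard time (rolling into the next day, 6 October 2026).
Daylight saving runs 25 April – 8 November; the standard-time date in Mirir Station, October 6, 2026, is inside that window, so Mirir Station is at UTC+08:00.
23:15 UTC + 8h = 07:15 Mirir Station (rolling into the next day, 6 October 2026).

07:15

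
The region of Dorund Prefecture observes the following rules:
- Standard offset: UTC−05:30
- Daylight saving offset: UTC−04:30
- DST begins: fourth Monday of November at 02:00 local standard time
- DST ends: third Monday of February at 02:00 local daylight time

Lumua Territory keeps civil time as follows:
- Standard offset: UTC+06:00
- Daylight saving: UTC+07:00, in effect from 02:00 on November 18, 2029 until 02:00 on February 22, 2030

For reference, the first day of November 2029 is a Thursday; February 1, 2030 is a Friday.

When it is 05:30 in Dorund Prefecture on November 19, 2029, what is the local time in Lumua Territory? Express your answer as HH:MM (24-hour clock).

18:00

1 November 2029 is a Thursday, so the first Monday is November 5 and the fourth is November 26.
1 February 2030 is a Friday, so the first Monday is February 4 and the third is February 18.
Daylight saving runs 26 November 2029 – 18 February 2030; November 19, 2029 is outside that window, so Dorund Prefecture is on standard time at UTC−05:30.
05:30 Dorund Prefecture + 5h30m = 11:00 UTC.
At the standard offset (UTC+06:00), 11:00 UTC + 6h = 17:00 Lumua Territory standard time.
Daylight saving runs 18 November 2029 – 22 February 2030; the standard-time date in Lumua Territory, November 19, 2029, is inside that window, so Lumua Territory is at UTC+07:00.
11:00 UTC + 7h = 18:00 Lumua Territory.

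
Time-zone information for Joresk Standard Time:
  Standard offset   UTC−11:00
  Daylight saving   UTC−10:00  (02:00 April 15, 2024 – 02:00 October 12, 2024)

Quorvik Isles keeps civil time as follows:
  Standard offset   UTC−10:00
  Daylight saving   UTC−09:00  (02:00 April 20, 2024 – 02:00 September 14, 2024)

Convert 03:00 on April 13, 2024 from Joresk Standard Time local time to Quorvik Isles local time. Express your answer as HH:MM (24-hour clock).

Daylight saving runs 15 April – 12 October; April 13, 2024 is outside that window, so Joresk Standard Time is on standard time at UTC−11:00.
03:00 Joresk Standard Time + 11h = 14:00 UTC.
At the standard offset (UTC−10:00), 14:00 UTC − 10h = 04:00 Quorvik Isles standard time.
The standard-time date in Quorvik Isles, April 13, 2024, is outside the daylight-saving period (20 April – 14 September), so Quorvik Isles is on standard time, UTC−10:00.
14:00 UTC − 10h = 04:00 Quorvik Isles.

04:00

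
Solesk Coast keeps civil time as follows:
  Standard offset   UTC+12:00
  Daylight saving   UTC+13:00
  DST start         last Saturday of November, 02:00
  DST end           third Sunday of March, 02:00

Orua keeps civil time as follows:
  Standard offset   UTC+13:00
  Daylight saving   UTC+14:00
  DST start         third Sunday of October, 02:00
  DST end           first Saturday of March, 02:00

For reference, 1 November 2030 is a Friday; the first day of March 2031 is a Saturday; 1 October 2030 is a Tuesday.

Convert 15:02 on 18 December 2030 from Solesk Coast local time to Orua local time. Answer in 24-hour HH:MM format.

16:02

1 November 2030 is a Friday, so Saturdays fall on 2, 9, 16, 23, 30; the last is November 30.
1 March 2031 is a Saturday, so the first Sunday is March 2 and the third is March 16.
18 December 2030 lies within the daylight-saving period (30 November 2030 – 16 March 2031), so Solesk Coast is on daylight time, UTC+13:00.
15:02 Solesk Coast − 13h = 02:02 UTC.
1 October 2030 is a Tuesday, so the first Sunday is October 6 and the third is October 20.
1 March 2031 is a Saturday, so the first Saturday is March 1.
At the standard offset (UTC+13:00), 02:02 UTC + 13h = 15:02 Orua standard time.
The standard-time date in Orua, 18 December 2030, falls between 20 October 2030 and 1 March 2031, so daylight saving is in effect and Orua is at UTC+14:00.
02:02 UTC + 14h = 16:02 Orua.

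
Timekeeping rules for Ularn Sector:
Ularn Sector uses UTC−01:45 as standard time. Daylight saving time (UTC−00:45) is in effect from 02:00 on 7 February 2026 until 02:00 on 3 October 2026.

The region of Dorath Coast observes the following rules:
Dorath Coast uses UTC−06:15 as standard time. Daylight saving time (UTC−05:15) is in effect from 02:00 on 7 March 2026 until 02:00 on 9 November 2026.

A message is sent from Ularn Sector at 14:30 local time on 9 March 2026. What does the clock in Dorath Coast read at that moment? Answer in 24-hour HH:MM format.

9 March 2026 lies within the daylight-saving period (7 February – 3 October), so Ularn Sector is on daylight time, UTC−00:45.
14:30 Ularn Sector + 0h45m = 15:15 UTC.
At the standard offset (UTC−06:15), 15:15 UTC − 6h15m = 09:00 Dorath Coast standard time.
Daylight saving runs 7 March – 9 November; the standard-time date in Dorath Coast, 9 March 2026, is inside that window, so Dorath Coast is at UTC−05:15.
15:15 UTC − 5h15m = 10:00 Dorath Coast.

10:00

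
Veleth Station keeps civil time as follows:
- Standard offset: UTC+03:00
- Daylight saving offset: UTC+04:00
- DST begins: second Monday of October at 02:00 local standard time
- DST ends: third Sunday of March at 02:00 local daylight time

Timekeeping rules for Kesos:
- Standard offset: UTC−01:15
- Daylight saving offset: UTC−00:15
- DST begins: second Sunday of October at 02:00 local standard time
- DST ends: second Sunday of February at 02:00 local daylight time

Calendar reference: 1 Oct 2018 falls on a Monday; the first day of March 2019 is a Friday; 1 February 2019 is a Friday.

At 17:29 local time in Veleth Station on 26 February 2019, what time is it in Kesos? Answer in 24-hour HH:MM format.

12:14

1 October 2018 is a Monday, so the first Monday is October 1 and the second is October 8.
1 March 2019 is a Friday, so the first Sunday is March 3 and the third is March 17.
26 February 2019 lies within the daylight-saving period (8 October 2018 – 17 March 2019), so Veleth Station is on daylight time, UTC+04:00.
17:29 Veleth Station − 4h = 13:29 UTC.
1 October 2018 is a Monday, so the first Sunday is October 7 and the second is October 14.
1 February 2019 is a Friday, so the first Sunday is February 3 and the second is February 10.
At the standard offset (UTC−01:15), 13:29 UTC − 1h15m = 12:14 Kesos standard time.
The standard-time date in Kesos, 26 February 2019, does not fall between 14 October 2018 and 10 February 2019, so daylight saving is not in effect and Kesos is at UTC−01:15.
13:29 UTC − 1h15m = 12:14 Kesos.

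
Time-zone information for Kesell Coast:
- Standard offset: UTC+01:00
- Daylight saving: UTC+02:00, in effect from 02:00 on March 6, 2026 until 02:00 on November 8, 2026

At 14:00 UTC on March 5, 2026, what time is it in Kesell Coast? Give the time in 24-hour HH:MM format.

At the standard offset (UTC+01:00), 14:00 UTC + 1h = 15:00 Kesell Coast standard time.
The standard-time date in Kesell Coast, March 5, 2026, is outside the daylight-saving period (6 March – 8 November), so Kesell Coast is on standard time, UTC+01:00.
14:00 UTC + 1h = 15:00 local.

15:00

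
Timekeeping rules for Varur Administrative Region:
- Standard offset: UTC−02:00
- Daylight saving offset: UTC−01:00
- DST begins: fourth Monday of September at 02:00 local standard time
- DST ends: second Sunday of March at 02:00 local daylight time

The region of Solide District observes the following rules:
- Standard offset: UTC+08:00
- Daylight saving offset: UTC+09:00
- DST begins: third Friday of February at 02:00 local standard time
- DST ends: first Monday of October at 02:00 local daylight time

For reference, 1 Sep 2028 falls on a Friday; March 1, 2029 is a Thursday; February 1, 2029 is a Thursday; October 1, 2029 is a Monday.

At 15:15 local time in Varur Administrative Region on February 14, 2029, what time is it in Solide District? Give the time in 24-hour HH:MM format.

1 September 2028 is a Friday, so the first Monday is September 4 and the fourth is September 25.
1 March 2029 is a Thursday, so the first Sunday is March 4 and the second is March 11.
Daylight saving runs 25 September 2028 – 11 March 2029; February 14, 2029 is inside that window, so Varur Administrative Region is at UTC−01:00.
15:15 Varur Administrative Region + 1h = 16:15 UTC.
1 February 2029 is a Thursday, so the first Friday is February 2 and the third is February 16.
1 October 2029 is a Monday, so the first Monday is October 1.
At the standard offset (UTC+08:00), 16:15 UTC + 8h = 00:15 Solide District standard time (rolling into the next day, 15 February 2029).
Daylight saving runs 16 February – 1 October; the standard-time date in Solide District, February 15, 2029, is outside that window, so Solide District is on standard time at UTC+08:00.
16:15 UTC + 8h = 00:15 Solide District (rolling into the next day, 15 February 2029).

00:15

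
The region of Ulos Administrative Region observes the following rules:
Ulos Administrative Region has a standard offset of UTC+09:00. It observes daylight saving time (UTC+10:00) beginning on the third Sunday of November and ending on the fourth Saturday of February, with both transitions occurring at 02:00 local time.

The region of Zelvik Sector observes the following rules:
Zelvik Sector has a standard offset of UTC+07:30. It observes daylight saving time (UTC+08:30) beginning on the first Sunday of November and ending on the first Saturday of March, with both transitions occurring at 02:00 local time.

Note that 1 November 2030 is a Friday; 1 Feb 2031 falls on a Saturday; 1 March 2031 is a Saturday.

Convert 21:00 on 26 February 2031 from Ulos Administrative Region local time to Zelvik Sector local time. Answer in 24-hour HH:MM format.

1 November 2030 is a Friday, so the first Sunday is November 3 and the third is November 17.
1 February 2031 is a Saturday, so the first Saturday is February 1 and the fourth is February 22.
26 February 2031 is outside the daylight-saving period (17 November 2030 – 22 February 2031), so Ulos Administrative Region is on standard time, UTC+09:00.
21:00 Ulos Administrative Region − 9h = 12:00 UTC.
1 November 2030 is a Friday, so the first Sunday is November 3.
1 March 2031 is a Saturday, so the first Saturday is March 1.
At the standard offset (UTC+07:30), 12:00 UTC + 7h30m = 19:30 Zelvik Sector standard time.
The standard-time date in Zelvik Sector, 26 February 2031, lies within the daylight-saving period (3 November 2030 – 1 March 2031), so Zelvik Sector is on daylight time, UTC+08:30.
12:00 UTC + 8h30m = 20:30 Zelvik Sector.

20:30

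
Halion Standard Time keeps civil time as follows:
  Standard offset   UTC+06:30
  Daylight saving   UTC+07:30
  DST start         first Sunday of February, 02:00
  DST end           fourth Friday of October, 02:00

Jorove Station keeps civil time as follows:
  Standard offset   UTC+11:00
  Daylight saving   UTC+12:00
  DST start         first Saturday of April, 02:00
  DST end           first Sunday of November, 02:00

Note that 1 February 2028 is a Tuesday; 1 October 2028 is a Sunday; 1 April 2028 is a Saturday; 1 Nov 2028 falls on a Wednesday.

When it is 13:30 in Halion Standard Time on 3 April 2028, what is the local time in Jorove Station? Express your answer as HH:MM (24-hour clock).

1 February 2028 is a Tuesday, so the first Sunday is February 6.
1 October 2028 is a Sunday, so the first Friday is October 6 and the fourth is October 27.
3 April 2028 falls between 6 February and 27 October, so daylight saving is in effect and Halion Standard Time is at UTC+07:30.
13:30 Halion Standard Time − 7h30m = 06:00 UTC.
1 April 2028 is a Saturday, so the first Saturday is April 1.
1 November 2028 is a Wednesday, so the first Sunday is November 5.
At the standard offset (UTC+11:00), 06:00 UTC + 11h = 17:00 Jorove Station standard time.
The standard-time date in Jorove Station, 3 April 2028, lies within the daylight-saving period (1 April – 5 November), so Jorove Station is on daylight time, UTC+12:00.
06:00 UTC + 12h = 18:00 Jorove Station.

18:00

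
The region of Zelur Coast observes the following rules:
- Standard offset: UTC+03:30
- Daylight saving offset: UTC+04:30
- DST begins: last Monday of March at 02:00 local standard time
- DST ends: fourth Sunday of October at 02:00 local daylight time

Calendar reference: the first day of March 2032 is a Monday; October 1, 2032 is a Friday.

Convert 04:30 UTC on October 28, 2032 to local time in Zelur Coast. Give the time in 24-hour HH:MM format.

08:00

1 March 2032 is a Monday, so Mondays fall on 1, 8, 15, 22, 29; the last is March 29.
1 October 2032 is a Friday, so the first Sunday is October 3 and the fourth is October 24.
At the standard offset (UTC+03:30), 04:30 UTC + 3h30m = 08:00 Zelur Coast standard time.
The standard-time date in Zelur Coast, October 28, 2032, does not fall between 29 March and 24 October, so daylight saving is not in effect and Zelur Coast is at UTC+03:30.
04:30 UTC + 3h30m = 08:00 local.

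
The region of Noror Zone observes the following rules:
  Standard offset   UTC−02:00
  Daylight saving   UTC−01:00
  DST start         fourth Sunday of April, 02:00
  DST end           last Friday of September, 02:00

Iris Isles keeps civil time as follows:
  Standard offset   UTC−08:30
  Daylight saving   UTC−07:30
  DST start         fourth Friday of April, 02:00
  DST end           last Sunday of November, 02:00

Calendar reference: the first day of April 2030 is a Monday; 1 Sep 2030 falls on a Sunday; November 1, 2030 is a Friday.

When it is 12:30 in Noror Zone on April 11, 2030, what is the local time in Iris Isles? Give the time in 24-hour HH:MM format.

1 April 2030 is a Monday, so the first Sunday is April 7 and the fourth is April 28.
1 September 2030 is a Sunday, so Fridays fall on 6, 13, 20, 27; the last is September 27.
April 11, 2030 does not fall between 28 April and 27 September, so daylight saving is not in effect and Noror Zone is at UTC−02:00.
12:30 Noror Zone + 2h = 14:30 UTC.
1 April 2030 is a Monday, so the first Friday is April 5 and the fourth is April 26.
1 November 2030 is a Friday, so Sundays fall on 3, 10, 17, 24; the last is November 24.
At the standard offset (UTC−08:30), 14:30 UTC − 8h30m = 06:00 Iris Isles standard time.
The standard-time date in Iris Isles, April 11, 2030, does not fall between 26 April and 24 November, so daylight saving is not in effect and Iris Isles is at UTC−08:30.
14:30 UTC − 8h30m = 06:00 Iris Isles.

06:00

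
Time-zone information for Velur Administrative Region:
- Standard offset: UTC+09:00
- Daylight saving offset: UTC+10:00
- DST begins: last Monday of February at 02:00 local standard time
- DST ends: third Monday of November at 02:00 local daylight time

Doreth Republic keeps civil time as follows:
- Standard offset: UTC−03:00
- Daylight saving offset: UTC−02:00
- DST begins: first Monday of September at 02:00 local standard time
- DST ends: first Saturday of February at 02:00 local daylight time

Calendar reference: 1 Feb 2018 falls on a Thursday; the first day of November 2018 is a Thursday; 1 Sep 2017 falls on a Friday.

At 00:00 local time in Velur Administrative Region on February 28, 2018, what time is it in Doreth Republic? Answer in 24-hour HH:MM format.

11:00

1 February 2018 is a Thursday, so Mondays fall on 5, 12, 19, 26; the last is February 26.
1 November 2018 is a Thursday, so the first Monday is November 5 and the third is November 19.
February 28, 2018 lies within the daylight-saving period (26 February – 19 November), so Velur Administrative Region is on daylight time, UTC+10:00.
00:00 Velur Administrative Region − 10h = 14:00 UTC (rolling into the previous day, 27 February 2018).
1 September 2017 is a Friday, so the first Monday is September 4.
1 February 2018 is a Thursday, so the first Saturday is February 3.
At the standard offset (UTC−03:00), 14:00 UTC − 3h = 11:00 Doreth Republic standard time.
The standard-time date in Doreth Republic, February 27, 2018, is outside the daylight-saving period (4 September 2017 – 3 February 2018), so Doreth Republic is on standard time, UTC−03:00.
14:00 UTC − 3h = 11:00 Doreth Republic.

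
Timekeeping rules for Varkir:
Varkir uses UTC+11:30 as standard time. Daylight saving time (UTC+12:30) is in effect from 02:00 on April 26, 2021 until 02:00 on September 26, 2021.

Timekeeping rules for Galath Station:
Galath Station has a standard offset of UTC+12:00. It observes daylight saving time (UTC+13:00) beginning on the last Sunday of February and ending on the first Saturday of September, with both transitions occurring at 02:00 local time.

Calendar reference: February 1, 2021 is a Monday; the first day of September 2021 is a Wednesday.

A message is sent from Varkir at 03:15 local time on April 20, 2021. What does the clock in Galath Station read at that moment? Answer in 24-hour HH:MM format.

04:45

April 20, 2021 does not fall between 26 April and 26 September, so daylight saving is not in effect and Varkir is at UTC+11:30.
03:15 Varkir − 11h30m = 15:45 UTC (rolling into the previous day, 19 April 2021).
1 February 2021 is a Monday, so Sundays fall on 7, 14, 21, 28; the last is February 28.
1 September 2021 is a Wednesday, so the first Saturday is September 4.
At the standard offset (UTC+12:00), 15:45 UTC + 12h = 03:45 Galath Station standard time (rolling into the next day, 20 April 2021).
Daylight saving runs 28 February – 4 September; the standard-time date in Galath Station, April 20, 2021, is inside that window, so Galath Station is at UTC+13:00.
15:45 UTC + 13h = 04:45 Galath Station (rolling into the next day, 20 April 2021).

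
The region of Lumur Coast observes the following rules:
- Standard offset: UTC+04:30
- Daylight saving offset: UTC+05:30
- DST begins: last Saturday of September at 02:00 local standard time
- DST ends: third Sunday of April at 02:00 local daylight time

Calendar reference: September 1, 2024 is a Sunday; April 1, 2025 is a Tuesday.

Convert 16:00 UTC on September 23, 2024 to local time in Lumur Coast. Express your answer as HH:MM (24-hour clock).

1 September 2024 is a Sunday, so Saturdays fall on 7, 14, 21, 28; the last is September 28.
1 April 2025 is a Tuesday, so the first Sunday is April 6 and the third is April 20.
At the standard offset (UTC+04:30), 16:00 UTC + 4h30m = 20:30 Lumur Coast standard time.
The standard-time date in Lumur Coast, September 23, 2024, does not fall between 28 September 2024 and 20 April 2025, so daylight saving is not in effect and Lumur Coast is at UTC+04:30.
16:00 UTC + 4h30m = 20:30 local.

20:30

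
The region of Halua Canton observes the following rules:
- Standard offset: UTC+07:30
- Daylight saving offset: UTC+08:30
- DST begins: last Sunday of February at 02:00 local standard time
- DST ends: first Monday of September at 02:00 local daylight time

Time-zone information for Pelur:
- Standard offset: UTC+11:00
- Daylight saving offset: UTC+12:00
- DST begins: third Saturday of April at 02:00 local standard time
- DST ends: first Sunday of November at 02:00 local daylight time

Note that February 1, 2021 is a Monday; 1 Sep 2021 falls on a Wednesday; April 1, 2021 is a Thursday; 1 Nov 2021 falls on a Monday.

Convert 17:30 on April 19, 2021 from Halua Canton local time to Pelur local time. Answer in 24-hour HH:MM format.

21:00

1 February 2021 is a Monday, so Sundays fall on 7, 14, 21, 28; the last is February 28.
1 September 2021 is a Wednesday, so the first Monday is September 6.
April 19, 2021 falls between 28 February and 6 September, so daylight saving is in effect and Halua Canton is at UTC+08:30.
17:30 Halua Canton − 8h30m = 09:00 UTC.
1 April 2021 is a Thursday, so the first Saturday is April 3 and the third is April 17.
1 November 2021 is a Monday, so the first Sunday is November 7.
At the standard offset (UTC+11:00), 09:00 UTC + 11h = 20:00 Pelur standard time.
The standard-time date in Pelur, April 19, 2021, lies within the daylight-saving period (17 April – 7 November), so Pelur is on daylight time, UTC+12:00.
09:00 UTC + 12h = 21:00 Pelur.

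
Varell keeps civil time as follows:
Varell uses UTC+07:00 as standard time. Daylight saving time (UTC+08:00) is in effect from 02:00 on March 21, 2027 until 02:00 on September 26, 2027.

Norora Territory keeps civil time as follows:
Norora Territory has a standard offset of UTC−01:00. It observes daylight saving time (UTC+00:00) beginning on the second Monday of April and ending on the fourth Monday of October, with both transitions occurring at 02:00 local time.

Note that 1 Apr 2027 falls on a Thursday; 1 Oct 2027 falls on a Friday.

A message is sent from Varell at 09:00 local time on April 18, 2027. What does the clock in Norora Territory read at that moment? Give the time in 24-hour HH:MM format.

01:00

April 18, 2027 lies within the daylight-saving period (21 March – 26 September), so Varell is on daylight time, UTC+08:00.
09:00 Varell − 8h = 01:00 UTC.
1 April 2027 is a Thursday, so the first Monday is April 5 and the second is April 12.
1 October 2027 is a Friday, so the first Monday is October 4 and the fourth is October 25.
At the standard offset (UTC−01:00), 01:00 UTC − 1h = 00:00 Norora Territory standard time.
Daylight saving runs 12 April – 25 October; the standard-time date in Norora Territory, April 18, 2027, is inside that window, so Norora Territory is at UTC+00:00.
01:00 UTC + 0h = 01:00 Norora Territory.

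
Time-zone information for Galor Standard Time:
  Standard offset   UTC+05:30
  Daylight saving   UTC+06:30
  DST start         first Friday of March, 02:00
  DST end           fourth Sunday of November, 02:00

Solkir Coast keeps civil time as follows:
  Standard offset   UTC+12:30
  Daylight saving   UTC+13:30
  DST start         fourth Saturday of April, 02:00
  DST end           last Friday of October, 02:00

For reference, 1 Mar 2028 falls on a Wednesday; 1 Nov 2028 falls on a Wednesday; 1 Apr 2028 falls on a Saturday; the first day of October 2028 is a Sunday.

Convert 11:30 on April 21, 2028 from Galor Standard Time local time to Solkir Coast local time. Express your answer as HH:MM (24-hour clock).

1 March 2028 is a Wednesday, so the first Friday is March 3.
1 November 2028 is a Wednesday, so the first Sunday is November 5 and the fourth is November 26.
April 21, 2028 lies within the daylight-saving period (3 March – 26 November), so Galor Standard Time is on daylight time, UTC+06:30.
11:30 Galor Standard Time − 6h30m = 05:00 UTC.
1 April 2028 is a Saturday, so the first Saturday is April 1 and the fourth is April 22.
1 October 2028 is a Sunday, so Fridays fall on 6, 13, 20, 27; the last is October 27.
At the standard offset (UTC+12:30), 05:00 UTC + 12h30m = 17:30 Solkir Coast standard time.
The standard-time date in Solkir Coast, April 21, 2028, does not fall between 22 April and 27 October, so daylight saving is not in effect and Solkir Coast is at UTC+12:30.
05:00 UTC + 12h30m = 17:30 Solkir Coast.

17:30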